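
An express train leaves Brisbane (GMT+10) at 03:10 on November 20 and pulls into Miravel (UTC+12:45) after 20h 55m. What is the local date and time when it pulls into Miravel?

Miravel is 2:45 ahead of Brisbane.
After 20 hours and 55 minutes it is 00:05 (Nov 21) in Brisbane.
Shift by the zone difference: 00:05 + 2:45 = 02:50 on Nov 21 in Miravel.

02:50 on Nov 21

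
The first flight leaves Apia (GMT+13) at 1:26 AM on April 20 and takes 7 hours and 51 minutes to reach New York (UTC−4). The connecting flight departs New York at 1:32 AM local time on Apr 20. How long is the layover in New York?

9 hours 15 minutes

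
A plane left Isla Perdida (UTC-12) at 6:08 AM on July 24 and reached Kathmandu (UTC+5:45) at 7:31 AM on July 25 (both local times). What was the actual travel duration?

Departure in UTC: 6:08 AM + 12:00 = 6:08 PM on Jul 24.
Arrival in UTC: 7:31 AM − 5:45 = 1:46 AM on Jul 25.
Elapsed = 1:46 AM − 6:08 PM (+1 day) = 7 hours 38 minutes.

7 hours 38 minutes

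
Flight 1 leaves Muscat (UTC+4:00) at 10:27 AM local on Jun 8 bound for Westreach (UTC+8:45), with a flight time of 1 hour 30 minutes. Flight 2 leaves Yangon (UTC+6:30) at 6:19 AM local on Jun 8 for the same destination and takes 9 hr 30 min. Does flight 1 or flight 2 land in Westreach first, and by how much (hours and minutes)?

the first, by 1 hour 22 minutes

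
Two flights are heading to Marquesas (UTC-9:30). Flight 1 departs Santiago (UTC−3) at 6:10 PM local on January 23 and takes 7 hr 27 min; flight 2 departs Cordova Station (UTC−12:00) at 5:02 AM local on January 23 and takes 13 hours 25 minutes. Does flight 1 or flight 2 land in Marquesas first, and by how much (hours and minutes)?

the first, by 1 hour 50 minutes

Flight 1 in UTC: 6:10 PM + 3:00 = 9:10 PM on Jan 23.
+7 hours and 27 minutes → arrive 4:37 AM UTC on Jan 24.
Flight 2 in UTC: 5:02 AM + 12:00 = 5:02 PM on Jan 23.
+13 hours and 25 minutes → arrive 6:27 AM UTC on Jan 24.
Flight 1 lands earlier by 1 hour 50 minutes.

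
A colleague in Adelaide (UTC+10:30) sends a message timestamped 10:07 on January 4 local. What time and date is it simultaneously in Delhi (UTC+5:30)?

Delhi is 5:00 behind Adelaide.
Shift by the zone difference: 10:07 − 5:00 = 05:07 on Jan 4 in Delhi.

05:07 on January 4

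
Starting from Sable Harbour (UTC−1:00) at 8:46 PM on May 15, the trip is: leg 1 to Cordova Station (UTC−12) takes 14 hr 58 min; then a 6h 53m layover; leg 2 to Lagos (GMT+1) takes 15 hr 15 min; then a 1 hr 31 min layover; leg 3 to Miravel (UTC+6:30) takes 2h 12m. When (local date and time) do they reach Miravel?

9:05 PM on May 17

Convert departure to UTC: 8:46 PM + 1:00 = 9:46 PM UTC on May 15.
Add 14 hours 58 minutes leg 1 → 12:44 PM UTC (May 16).
Add 6 hours and 53 minutes layover in Cordova Station → 7:37 PM UTC.
Add 15 hours and 15 minutes leg 2 → 10:52 AM UTC (May 17).
Add 1 hour and 31 minutes layover in Lagos → 12:23 PM UTC.
Add 2 hours and 12 minutes leg 3 → 2:35 PM UTC.
Miravel is UTC+6:30, so local arrival = 2:35 PM + 6:30 = 9:05 PM on May 17.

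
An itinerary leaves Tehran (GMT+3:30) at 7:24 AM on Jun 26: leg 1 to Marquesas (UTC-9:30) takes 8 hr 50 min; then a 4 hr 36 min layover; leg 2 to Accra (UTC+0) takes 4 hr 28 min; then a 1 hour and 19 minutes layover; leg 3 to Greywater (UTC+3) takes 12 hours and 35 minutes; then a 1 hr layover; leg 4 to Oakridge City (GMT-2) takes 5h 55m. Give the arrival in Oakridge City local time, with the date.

Convert departure to UTC: 7:24 AM − 3:30 = 3:54 AM UTC on Jun 26.
Add 8 hours and 50 minutes leg 1 → 12:44 PM UTC.
Add 4 hours and 36 minutes layover in Marquesas → 5:20 PM UTC.
Add 4 hours and 28 minutes leg 2 → 9:48 PM UTC.
Add 1 hour and 19 minutes layover in Accra → 11:07 PM UTC.
Add 12 hours and 35 minutes leg 3 → 11:42 AM UTC (Jun 27).
Add 1 hour layover in Greywater → 12:42 PM UTC.
Add 5 hours 55 minutes leg 4 → 6:37 PM UTC.
Oakridge City is UTC−2:00, so local arrival = 6:37 PM − 2:00 = 4:37 PM on Jun 27.

4:37 PM on June 27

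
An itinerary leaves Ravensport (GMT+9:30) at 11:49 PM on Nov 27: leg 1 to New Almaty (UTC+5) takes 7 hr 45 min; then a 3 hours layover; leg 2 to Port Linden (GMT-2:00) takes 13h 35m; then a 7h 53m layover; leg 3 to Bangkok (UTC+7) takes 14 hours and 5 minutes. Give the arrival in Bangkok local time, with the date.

7:37 PM on Nov 29

Convert departure to UTC: 11:49 PM − 9:30 = 2:19 PM UTC on Nov 27.
Add 7 hours and 45 minutes leg 1 → 10:04 PM UTC.
Add 3 hours layover in New Almaty → 1:04 AM UTC (Nov 28).
Add 13 hours and 35 minutes leg 2 → 2:39 PM UTC.
Add 7 hours 53 minutes layover in Port Linden → 10:32 PM UTC.
Add 14 hours 5 minutes leg 3 → 12:37 PM UTC (Nov 29).
Bangkok is UTC+7:00, so local arrival = 12:37 PM + 7:00 = 7:37 PM on Nov 29.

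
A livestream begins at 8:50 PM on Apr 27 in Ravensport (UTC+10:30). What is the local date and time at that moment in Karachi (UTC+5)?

3:20 PM on April 27

In UTC: 8:50 PM − 10:30 = 10:20 AM on Apr 27.
Karachi is UTC+5:00: 10:20 AM + 5:00 = 3:20 PM on Apr 27.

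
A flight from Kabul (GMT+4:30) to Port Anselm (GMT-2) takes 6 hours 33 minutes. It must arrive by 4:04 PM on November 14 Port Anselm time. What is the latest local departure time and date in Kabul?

Target arrival in UTC: 4:04 PM + 2:00 = 6:04 PM on Nov 14.
Subtract 6 hours 33 minutes → departure 11:31 AM UTC on Nov 14.
Kabul is UTC+4:30: 11:31 AM + 4:30 = 4:01 PM on Nov 14.

4:01 PM on Nov 14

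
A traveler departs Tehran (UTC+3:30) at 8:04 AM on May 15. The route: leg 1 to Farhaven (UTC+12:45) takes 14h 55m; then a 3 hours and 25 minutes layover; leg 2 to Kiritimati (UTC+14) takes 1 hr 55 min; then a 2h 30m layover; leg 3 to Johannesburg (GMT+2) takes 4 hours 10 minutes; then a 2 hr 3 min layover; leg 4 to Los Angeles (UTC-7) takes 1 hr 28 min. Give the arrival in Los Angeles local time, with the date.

4:00 AM on May 16

Convert departure to UTC: 8:04 AM − 3:30 = 4:34 AM UTC on May 15.
Add 14 hours and 55 minutes leg 1 → 7:29 PM UTC.
Add 3 hours and 25 minutes layover in Farhaven → 10:54 PM UTC.
Add 1 hour 55 minutes leg 2 → 12:49 AM UTC (May 16).
Add 2 hours 30 minutes layover in Kiritimati → 3:19 AM UTC.
Add 4 hours 10 minutes leg 3 → 7:29 AM UTC.
Add 2 hours 3 minutes layover in Johannesburg → 9:32 AM UTC.
Add 1 hour 28 minutes leg 4 → 11:00 AM UTC.
Los Angeles is UTC−7:00, so local arrival = 11:00 AM − 7:00 = 4:00 AM on May 16.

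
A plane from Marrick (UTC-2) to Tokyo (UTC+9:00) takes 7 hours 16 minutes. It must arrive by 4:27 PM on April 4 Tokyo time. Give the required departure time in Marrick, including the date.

10:11 PM on Apr 3

Target arrival in UTC: 4:27 PM − 9:00 = 7:27 AM on Apr 4.
Subtract 7 hours 16 minutes → departure 12:11 AM UTC on Apr 4.
Marrick is UTC−2:00: 12:11 AM − 2:00 = 10:11 PM on Apr 3.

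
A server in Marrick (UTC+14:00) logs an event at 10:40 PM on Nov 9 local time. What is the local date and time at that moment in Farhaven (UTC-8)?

12:40 AM on November 9

Farhaven is 22:00 behind Marrick.
Shift by the zone difference: 10:40 PM − 22:00 = 12:40 AM on Nov 9 in Farhaven.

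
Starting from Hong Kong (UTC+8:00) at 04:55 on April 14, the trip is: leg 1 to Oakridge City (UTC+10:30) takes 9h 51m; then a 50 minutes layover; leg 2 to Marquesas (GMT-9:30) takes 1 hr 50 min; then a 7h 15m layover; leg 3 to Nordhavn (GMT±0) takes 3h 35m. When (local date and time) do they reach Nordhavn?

20:16 on Apr 14

Convert departure to UTC: 04:55 − 8:00 = 20:55 UTC on Apr 13.
Add 9 hours 51 minutes leg 1 → 06:46 UTC (Apr 14).
Add 50 minutes layover in Oakridge City → 07:36 UTC.
Add 1 hour 50 minutes leg 2 → 09:26 UTC.
Add 7 hours 15 minutes layover in Marquesas → 16:41 UTC.
Add 3 hours 35 minutes leg 3 → 20:16 UTC.
Nordhavn is UTC+0, so local arrival is the same: 20:16 on Apr 14.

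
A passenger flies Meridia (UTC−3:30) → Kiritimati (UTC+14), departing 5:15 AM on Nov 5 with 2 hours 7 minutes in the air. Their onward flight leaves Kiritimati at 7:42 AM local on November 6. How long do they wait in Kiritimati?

6 hours 50 minutes

Convert departure to UTC: 5:15 AM + 3:30 = 8:45 AM UTC on Nov 5.
Add 2 hours and 7 minutes flight time → 10:52 AM UTC.
Kiritimati is UTC+14:00, so local arrival = 10:52 AM + 14:00 = 12:52 AM on Nov 6.
Layover = 7:42 AM − 12:52 AM = 6 hours 50 minutes.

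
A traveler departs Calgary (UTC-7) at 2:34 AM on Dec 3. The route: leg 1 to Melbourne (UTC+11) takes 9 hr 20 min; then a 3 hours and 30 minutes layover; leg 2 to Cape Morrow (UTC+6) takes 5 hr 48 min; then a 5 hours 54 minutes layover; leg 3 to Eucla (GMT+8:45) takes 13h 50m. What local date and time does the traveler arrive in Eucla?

8:41 AM on December 5

Convert departure to UTC: 2:34 AM + 7:00 = 9:34 AM UTC on Dec 3.
Add 9 hours and 20 minutes leg 1 → 6:54 PM UTC.
Add 3 hours 30 minutes layover in Melbourne → 10:24 PM UTC.
Add 5 hours and 48 minutes leg 2 → 4:12 AM UTC (Dec 4).
Add 5 hours and 54 minutes layover in Cape Morrow → 10:06 AM UTC.
Add 13 hours and 50 minutes leg 3 → 11:56 PM UTC.
Eucla is UTC+8:45, so local arrival = 11:56 PM + 8:45 = 8:41 AM on Dec 5.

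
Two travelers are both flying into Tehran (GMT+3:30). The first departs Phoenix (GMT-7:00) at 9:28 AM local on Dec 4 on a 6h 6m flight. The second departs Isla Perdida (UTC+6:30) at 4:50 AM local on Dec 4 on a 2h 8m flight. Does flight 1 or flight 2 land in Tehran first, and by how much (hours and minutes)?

the second, by 22 hours 6 minutes

Flight 1 in UTC: 9:28 AM + 7:00 = 4:28 PM on Dec 4.
+6 hours and 6 minutes → arrive 10:34 PM UTC on Dec 4.
Flight 2 in UTC: 4:50 AM − 6:30 = 10:20 PM on Dec 3.
+2 hours 8 minutes → arrive 12:28 AM UTC on Dec 4.
Flight 2 lands earlier by 22 hours 6 minutes.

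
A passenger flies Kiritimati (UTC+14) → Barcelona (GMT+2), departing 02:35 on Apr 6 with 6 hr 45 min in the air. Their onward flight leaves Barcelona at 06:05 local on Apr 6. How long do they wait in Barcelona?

Convert departure to UTC: 02:35 − 14:00 = 12:35 UTC on Apr 5.
Add 6 hours and 45 minutes flight time → 19:20 UTC.
Barcelona is UTC+2:00, so local arrival = 19:20 + 2:00 = 21:20 on Apr 5.
Layover = 06:05 − 21:20 (+1 day) = 8 hours 45 minutes.

8 hours 45 minutes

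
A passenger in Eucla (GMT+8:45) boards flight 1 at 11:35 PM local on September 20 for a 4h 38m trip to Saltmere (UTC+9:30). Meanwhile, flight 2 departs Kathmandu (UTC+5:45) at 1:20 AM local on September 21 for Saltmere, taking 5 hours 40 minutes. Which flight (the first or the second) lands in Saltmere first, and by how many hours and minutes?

the first, by 5 hours 47 minutes

Flight 1 in UTC: 11:35 PM − 8:45 = 2:50 PM on Sep 20.
+4 hours 38 minutes → arrive 7:28 PM UTC on Sep 20.
Flight 2 in UTC: 1:20 AM − 5:45 = 7:35 PM on Sep 20.
+5 hours and 40 minutes → arrive 1:15 AM UTC on Sep 21.
Flight 1 lands earlier by 5 hours 47 minutes.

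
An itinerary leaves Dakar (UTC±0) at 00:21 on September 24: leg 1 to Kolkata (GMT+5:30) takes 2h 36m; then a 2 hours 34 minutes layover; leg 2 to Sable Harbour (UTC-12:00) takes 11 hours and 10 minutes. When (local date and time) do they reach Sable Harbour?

04:41 on Sep 24

Dakar is at UTC+0, so departure is already 00:21 UTC on Sep 24.
Add 2 hours and 36 minutes leg 1 → 02:57 UTC.
Add 2 hours and 34 minutes layover in Kolkata → 05:31 UTC.
Add 11 hours and 10 minutes leg 2 → 16:41 UTC.
Sable Harbour is UTC−12:00, so local arrival = 16:41 − 12:00 = 04:41 on Sep 24.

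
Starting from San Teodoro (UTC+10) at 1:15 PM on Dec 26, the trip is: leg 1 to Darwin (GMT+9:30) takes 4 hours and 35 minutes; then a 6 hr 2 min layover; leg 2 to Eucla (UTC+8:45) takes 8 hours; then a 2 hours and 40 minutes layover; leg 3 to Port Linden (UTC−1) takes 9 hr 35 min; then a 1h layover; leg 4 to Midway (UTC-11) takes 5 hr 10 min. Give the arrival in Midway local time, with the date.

Convert departure to UTC: 1:15 PM − 10:00 = 3:15 AM UTC on Dec 26.
Add 4 hours and 35 minutes leg 1 → 7:50 AM UTC.
Add 6 hours 2 minutes layover in Darwin → 1:52 PM UTC.
Add 8 hours leg 2 → 9:52 PM UTC.
Add 2 hours 40 minutes layover in Eucla → 12:32 AM UTC (Dec 27).
Add 9 hours 35 minutes leg 3 → 10:07 AM UTC.
Add 1 hour layover in Port Linden → 11:07 AM UTC.
Add 5 hours 10 minutes leg 4 → 4:17 PM UTC.
Midway is UTC−11:00, so local arrival = 4:17 PM − 11:00 = 5:17 AM on Dec 27.

5:17 AM on Dec 27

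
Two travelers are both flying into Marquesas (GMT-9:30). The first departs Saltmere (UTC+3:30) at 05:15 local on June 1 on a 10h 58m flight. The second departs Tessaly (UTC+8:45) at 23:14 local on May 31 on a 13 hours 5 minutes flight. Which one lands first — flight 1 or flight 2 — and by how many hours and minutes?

Flight 1 in UTC: 05:15 − 3:30 = 01:45 on Jun 1.
+10 hours and 58 minutes → arrive 12:43 UTC on Jun 1.
Flight 2 in UTC: 23:14 − 8:45 = 14:29 on May 31.
+13 hours and 5 minutes → arrive 03:34 UTC on Jun 1.
Flight 2 lands earlier by 9 hours 9 minutes.

the second, by 9 hours 9 minutes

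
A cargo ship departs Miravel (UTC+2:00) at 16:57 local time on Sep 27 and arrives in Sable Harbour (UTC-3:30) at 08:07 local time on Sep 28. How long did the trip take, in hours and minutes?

Departure in UTC: 16:57 − 2:00 = 14:57 on Sep 27.
Arrival in UTC: 08:07 + 3:30 = 11:37 on Sep 28.
Elapsed = 11:37 − 14:57 (+1 day) = 20 hours 40 minutes.

20 hours 40 minutes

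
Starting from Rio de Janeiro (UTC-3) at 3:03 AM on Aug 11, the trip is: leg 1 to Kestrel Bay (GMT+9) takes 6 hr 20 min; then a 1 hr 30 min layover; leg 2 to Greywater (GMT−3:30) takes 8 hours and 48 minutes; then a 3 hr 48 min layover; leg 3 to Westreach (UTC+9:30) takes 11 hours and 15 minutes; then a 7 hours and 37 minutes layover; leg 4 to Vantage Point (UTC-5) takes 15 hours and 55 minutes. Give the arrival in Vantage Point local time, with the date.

Convert departure to UTC: 3:03 AM + 3:00 = 6:03 AM UTC on Aug 11.
Add 6 hours 20 minutes leg 1 → 12:23 PM UTC.
Add 1 hour 30 minutes layover in Kestrel Bay → 1:53 PM UTC.
Add 8 hours and 48 minutes leg 2 → 10:41 PM UTC.
Add 3 hours 48 minutes layover in Greywater → 2:29 AM UTC (Aug 12).
Add 11 hours 15 minutes leg 3 → 1:44 PM UTC.
Add 7 hours and 37 minutes layover in Westreach → 9:21 PM UTC.
Add 15 hours and 55 minutes leg 4 → 1:16 PM UTC (Aug 13).
Vantage Point is UTC−5:00, so local arrival = 1:16 PM − 5:00 = 8:16 AM on Aug 13.

8:16 AM on Aug 13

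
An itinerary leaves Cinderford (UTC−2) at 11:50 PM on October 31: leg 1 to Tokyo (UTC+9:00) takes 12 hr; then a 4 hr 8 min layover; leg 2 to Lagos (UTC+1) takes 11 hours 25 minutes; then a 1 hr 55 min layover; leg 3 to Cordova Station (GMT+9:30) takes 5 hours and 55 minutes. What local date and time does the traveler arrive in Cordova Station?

10:43 PM on November 2

Convert departure to UTC: 11:50 PM + 2:00 = 1:50 AM UTC on Nov 1.
Add 12 hours leg 1 → 1:50 PM UTC.
Add 4 hours and 8 minutes layover in Tokyo → 5:58 PM UTC.
Add 11 hours 25 minutes leg 2 → 5:23 AM UTC (Nov 2).
Add 1 hour 55 minutes layover in Lagos → 7:18 AM UTC.
Add 5 hours and 55 minutes leg 3 → 1:13 PM UTC.
Cordova Station is UTC+9:30, so local arrival = 1:13 PM + 9:30 = 10:43 PM on Nov 2.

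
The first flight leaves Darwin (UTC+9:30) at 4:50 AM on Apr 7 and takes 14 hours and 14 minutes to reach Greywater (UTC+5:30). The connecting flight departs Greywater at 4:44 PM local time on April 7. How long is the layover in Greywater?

1 hour 40 minutes

Convert departure to UTC: 4:50 AM − 9:30 = 7:20 PM UTC on Apr 6.
Add 14 hours and 14 minutes flight time → 9:34 AM UTC (Apr 7).
Greywater is UTC+5:30, so local arrival = 9:34 AM + 5:30 = 3:04 PM on Apr 7.
Layover = 4:44 PM − 3:04 PM = 1 hour 40 minutes.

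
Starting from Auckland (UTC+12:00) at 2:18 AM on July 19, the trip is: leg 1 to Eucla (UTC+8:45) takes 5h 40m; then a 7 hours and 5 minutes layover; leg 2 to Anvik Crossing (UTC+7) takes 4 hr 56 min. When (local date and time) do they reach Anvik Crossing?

Convert departure to UTC: 2:18 AM − 12:00 = 2:18 PM UTC on Jul 18.
Add 5 hours and 40 minutes leg 1 → 7:58 PM UTC.
Add 7 hours 5 minutes layover in Eucla → 3:03 AM UTC (Jul 19).
Add 4 hours and 56 minutes leg 2 → 7:59 AM UTC.
Anvik Crossing is UTC+7:00, so local arrival = 7:59 AM + 7:00 = 2:59 PM on Jul 19.

2:59 PM on Jul 19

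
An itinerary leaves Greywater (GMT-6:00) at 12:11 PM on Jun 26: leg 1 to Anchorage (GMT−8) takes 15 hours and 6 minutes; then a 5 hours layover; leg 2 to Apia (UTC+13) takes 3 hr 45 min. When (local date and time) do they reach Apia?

7:02 AM on Jun 28

Convert departure to UTC: 12:11 PM + 6:00 = 6:11 PM UTC on Jun 26.
Add 15 hours and 6 minutes leg 1 → 9:17 AM UTC (Jun 27).
Add 5 hours layover in Anchorage → 2:17 PM UTC.
Add 3 hours and 45 minutes leg 2 → 6:02 PM UTC.
Apia is UTC+13:00, so local arrival = 6:02 PM + 13:00 = 7:02 AM on Jun 28.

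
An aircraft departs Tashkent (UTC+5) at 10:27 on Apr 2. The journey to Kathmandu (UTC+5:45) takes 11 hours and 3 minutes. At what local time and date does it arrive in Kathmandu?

22:15 on April 2

Convert departure to UTC: 10:27 − 5:00 = 05:27 UTC on Apr 2.
Add 11 hours 3 minutes travel time → 16:30 UTC.
Kathmandu is UTC+5:45, so local arrival = 16:30 + 5:45 = 22:15 on Apr 2.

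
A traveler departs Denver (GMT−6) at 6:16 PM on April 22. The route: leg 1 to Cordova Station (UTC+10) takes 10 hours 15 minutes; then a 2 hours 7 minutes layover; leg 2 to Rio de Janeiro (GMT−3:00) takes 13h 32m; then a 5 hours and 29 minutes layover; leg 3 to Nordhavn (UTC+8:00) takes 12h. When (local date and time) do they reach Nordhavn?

Convert departure to UTC: 6:16 PM + 6:00 = 12:16 AM UTC on Apr 23.
Add 10 hours and 15 minutes leg 1 → 10:31 AM UTC.
Add 2 hours 7 minutes layover in Cordova Station → 12:38 PM UTC.
Add 13 hours 32 minutes leg 2 → 2:10 AM UTC (Apr 24).
Add 5 hours 29 minutes layover in Rio de Janeiro → 7:39 AM UTC.
Add 12 hours leg 3 → 7:39 PM UTC.
Nordhavn is UTC+8:00, so local arrival = 7:39 PM + 8:00 = 3:39 AM on Apr 25.

3:39 AM on April 25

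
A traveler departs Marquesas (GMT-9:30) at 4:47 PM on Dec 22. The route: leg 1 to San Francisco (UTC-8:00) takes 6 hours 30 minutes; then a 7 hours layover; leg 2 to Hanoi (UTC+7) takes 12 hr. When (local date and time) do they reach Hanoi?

Convert departure to UTC: 4:47 PM + 9:30 = 2:17 AM UTC on Dec 23.
Add 6 hours 30 minutes leg 1 → 8:47 AM UTC.
Add 7 hours layover in San Francisco → 3:47 PM UTC.
Add 12 hours leg 2 → 3:47 AM UTC (Dec 24).
Hanoi is UTC+7:00, so local arrival = 3:47 AM + 7:00 = 10:47 AM on Dec 24.

10:47 AM on Dec 24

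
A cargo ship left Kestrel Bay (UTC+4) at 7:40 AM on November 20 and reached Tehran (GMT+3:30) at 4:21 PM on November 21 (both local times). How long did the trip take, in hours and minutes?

Departure in UTC: 7:40 AM − 4:00 = 3:40 AM on Nov 20.
Arrival in UTC: 4:21 PM − 3:30 = 12:51 PM on Nov 21.
Elapsed = 12:51 PM − 3:40 AM (+1 day) = 33 hours 11 minutes.

33 hours 11 minutes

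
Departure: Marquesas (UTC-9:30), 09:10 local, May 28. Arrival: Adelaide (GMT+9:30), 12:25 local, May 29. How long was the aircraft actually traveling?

8 hours 15 minutes

Departure in UTC: 09:10 + 9:30 = 18:40 on May 28.
Arrival in UTC: 12:25 − 9:30 = 02:55 on May 29.
Elapsed = 02:55 − 18:40 (+1 day) = 8 hours 15 minutes.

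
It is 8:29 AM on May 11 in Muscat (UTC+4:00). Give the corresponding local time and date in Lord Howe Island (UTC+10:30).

2:59 PM on May 11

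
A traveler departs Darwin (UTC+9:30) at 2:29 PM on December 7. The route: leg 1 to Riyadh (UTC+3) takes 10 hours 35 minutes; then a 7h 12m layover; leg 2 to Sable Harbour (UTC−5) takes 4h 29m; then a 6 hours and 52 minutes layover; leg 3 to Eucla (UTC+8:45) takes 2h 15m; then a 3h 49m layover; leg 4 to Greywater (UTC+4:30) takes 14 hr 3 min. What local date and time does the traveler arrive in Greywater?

10:44 AM on December 9

Convert departure to UTC: 2:29 PM − 9:30 = 4:59 AM UTC on Dec 7.
Add 10 hours and 35 minutes leg 1 → 3:34 PM UTC.
Add 7 hours 12 minutes layover in Riyadh → 10:46 PM UTC.
Add 4 hours and 29 minutes leg 2 → 3:15 AM UTC (Dec 8).
Add 6 hours 52 minutes layover in Sable Harbour → 10:07 AM UTC.
Add 2 hours 15 minutes leg 3 → 12:22 PM UTC.
Add 3 hours 49 minutes layover in Eucla → 4:11 PM UTC.
Add 14 hours 3 minutes leg 4 → 6:14 AM UTC (Dec 9).
Greywater is UTC+4:30, so local arrival = 6:14 AM + 4:30 = 10:44 AM on Dec 9.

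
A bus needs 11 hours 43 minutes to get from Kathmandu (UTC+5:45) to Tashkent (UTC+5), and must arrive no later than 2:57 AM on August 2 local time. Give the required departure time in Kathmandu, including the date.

3:59 PM on August 1

Target arrival in UTC: 2:57 AM − 5:00 = 9:57 PM on Aug 1.
Subtract 11 hours 43 minutes → departure 10:14 AM UTC on Aug 1.
Kathmandu is UTC+5:45: 10:14 AM + 5:45 = 3:59 PM on Aug 1.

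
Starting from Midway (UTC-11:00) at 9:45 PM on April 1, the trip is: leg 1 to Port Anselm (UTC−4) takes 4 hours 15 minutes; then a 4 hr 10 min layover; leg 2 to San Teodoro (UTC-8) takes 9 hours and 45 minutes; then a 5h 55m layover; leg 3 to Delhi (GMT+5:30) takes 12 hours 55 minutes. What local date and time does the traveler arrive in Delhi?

3:15 AM on April 4

Convert departure to UTC: 9:45 PM + 11:00 = 8:45 AM UTC on Apr 2.
Add 4 hours 15 minutes leg 1 → 1:00 PM UTC.
Add 4 hours 10 minutes layover in Port Anselm → 5:10 PM UTC.
Add 9 hours 45 minutes leg 2 → 2:55 AM UTC (Apr 3).
Add 5 hours and 55 minutes layover in San Teodoro → 8:50 AM UTC.
Add 12 hours and 55 minutes leg 3 → 9:45 PM UTC.
Delhi is UTC+5:30, so local arrival = 9:45 PM + 5:30 = 3:15 AM on Apr 4.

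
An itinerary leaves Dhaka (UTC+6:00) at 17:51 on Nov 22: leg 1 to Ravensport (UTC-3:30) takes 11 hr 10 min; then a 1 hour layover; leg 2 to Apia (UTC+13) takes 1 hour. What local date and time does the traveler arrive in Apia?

14:01 on November 23

Convert departure to UTC: 17:51 − 6:00 = 11:51 UTC on Nov 22.
Add 11 hours and 10 minutes leg 1 → 23:01 UTC.
Add 1 hour layover in Ravensport → 00:01 UTC (Nov 23).
Add 1 hour leg 2 → 01:01 UTC.
Apia is UTC+13:00, so local arrival = 01:01 + 13:00 = 14:01 on Nov 23.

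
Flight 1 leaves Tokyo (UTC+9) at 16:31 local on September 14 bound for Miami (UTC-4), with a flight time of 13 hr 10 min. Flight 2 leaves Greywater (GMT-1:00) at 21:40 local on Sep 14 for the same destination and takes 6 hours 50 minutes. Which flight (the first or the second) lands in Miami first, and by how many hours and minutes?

Flight 1 in UTC: 16:31 − 9:00 = 07:31 on Sep 14.
+13 hours and 10 minutes → arrive 20:41 UTC on Sep 14.
Flight 2 in UTC: 21:40 + 1:00 = 22:40 on Sep 14.
+6 hours and 50 minutes → arrive 05:30 UTC on Sep 15.
Flight 1 lands earlier by 8 hours 49 minutes.

the first, by 8 hours 49 minutes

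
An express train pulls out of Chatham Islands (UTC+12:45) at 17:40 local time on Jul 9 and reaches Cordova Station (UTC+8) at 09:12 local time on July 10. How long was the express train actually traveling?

20 hours 17 minutes

Departure in UTC: 17:40 − 12:45 = 04:55 on Jul 9.
Arrival in UTC: 09:12 − 8:00 = 01:12 on Jul 10.
Elapsed = 01:12 − 04:55 (+1 day) = 20 hours 17 minutes.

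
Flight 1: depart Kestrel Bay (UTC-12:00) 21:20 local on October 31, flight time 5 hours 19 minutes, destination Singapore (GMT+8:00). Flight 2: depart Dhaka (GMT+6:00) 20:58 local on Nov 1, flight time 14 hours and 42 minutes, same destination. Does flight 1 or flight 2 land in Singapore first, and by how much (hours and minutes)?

the first, by 15 hours 1 minute

Flight 1 in UTC: 21:20 + 12:00 = 09:20 on Nov 1.
+5 hours 19 minutes → arrive 14:39 UTC on Nov 1.
Flight 2 in UTC: 20:58 − 6:00 = 14:58 on Nov 1.
+14 hours and 42 minutes → arrive 05:40 UTC on Nov 2.
Flight 1 lands earlier by 15 hours 1 minute.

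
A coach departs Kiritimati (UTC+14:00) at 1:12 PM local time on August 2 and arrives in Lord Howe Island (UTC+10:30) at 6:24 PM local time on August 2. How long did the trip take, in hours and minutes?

Lord Howe Island is 3:30 behind Kiritimati.
Clock-face elapsed time (ignoring zones) is 5 hours 12 minutes.
Actual elapsed = 5 hours 12 minutes + 3:30 = 8 hours 42 minutes.

8 hours 42 minutes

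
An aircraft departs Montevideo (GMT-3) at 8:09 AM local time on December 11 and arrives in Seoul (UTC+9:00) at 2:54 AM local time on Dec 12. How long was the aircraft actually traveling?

Departure in UTC: 8:09 AM + 3:00 = 11:09 AM on Dec 11.
Arrival in UTC: 2:54 AM − 9:00 = 5:54 PM on Dec 11.
Elapsed = 5:54 PM − 11:09 AM = 6 hours 45 minutes.

6 hours 45 minutes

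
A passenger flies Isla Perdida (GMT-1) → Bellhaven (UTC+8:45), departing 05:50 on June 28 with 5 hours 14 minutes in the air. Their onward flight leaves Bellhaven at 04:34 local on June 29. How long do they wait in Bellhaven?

Convert departure to UTC: 05:50 + 1:00 = 06:50 UTC on Jun 28.
Add 5 hours and 14 minutes flight time → 12:04 UTC.
Bellhaven is UTC+8:45, so local arrival = 12:04 + 8:45 = 20:49 on Jun 28.
Layover = 04:34 − 20:49 (+1 day) = 7 hours 45 minutes.

7 hours 45 minutes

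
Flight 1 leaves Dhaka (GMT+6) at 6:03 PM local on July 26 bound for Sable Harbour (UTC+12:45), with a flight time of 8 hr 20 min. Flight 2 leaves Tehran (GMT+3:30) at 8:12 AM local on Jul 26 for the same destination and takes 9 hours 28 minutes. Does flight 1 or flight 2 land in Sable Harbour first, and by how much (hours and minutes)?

the second, by 6 hours 13 minutes

Flight 1 in UTC: 6:03 PM − 6:00 = 12:03 PM on Jul 26.
+8 hours and 20 minutes → arrive 8:23 PM UTC on Jul 26.
Flight 2 in UTC: 8:12 AM − 3:30 = 4:42 AM on Jul 26.
+9 hours 28 minutes → arrive 2:10 PM UTC on Jul 26.
Flight 2 lands earlier by 6 hours 13 minutes.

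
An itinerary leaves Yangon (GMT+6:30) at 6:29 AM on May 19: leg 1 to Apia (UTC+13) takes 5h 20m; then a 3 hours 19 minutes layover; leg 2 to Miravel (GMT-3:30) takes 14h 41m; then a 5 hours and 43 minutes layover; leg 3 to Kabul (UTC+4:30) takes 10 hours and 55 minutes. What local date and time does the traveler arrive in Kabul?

8:27 PM on May 20

Convert departure to UTC: 6:29 AM − 6:30 = 11:59 PM UTC on May 18.
Add 5 hours 20 minutes leg 1 → 5:19 AM UTC (May 19).
Add 3 hours and 19 minutes layover in Apia → 8:38 AM UTC.
Add 14 hours and 41 minutes leg 2 → 11:19 PM UTC.
Add 5 hours and 43 minutes layover in Miravel → 5:02 AM UTC (May 20).
Add 10 hours 55 minutes leg 3 → 3:57 PM UTC.
Kabul is UTC+4:30, so local arrival = 3:57 PM + 4:30 = 8:27 PM on May 20.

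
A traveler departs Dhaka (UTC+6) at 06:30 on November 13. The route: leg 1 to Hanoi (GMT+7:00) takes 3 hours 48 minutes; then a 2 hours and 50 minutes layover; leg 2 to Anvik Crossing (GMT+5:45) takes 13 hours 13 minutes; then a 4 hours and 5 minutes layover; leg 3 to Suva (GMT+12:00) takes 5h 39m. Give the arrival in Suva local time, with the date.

18:05 on November 14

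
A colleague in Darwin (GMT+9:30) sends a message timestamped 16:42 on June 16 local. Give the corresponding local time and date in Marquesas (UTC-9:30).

21:42 on June 15

Marquesas is 19:00 behind Darwin.
Shift by the zone difference: 16:42 − 19:00 = 21:42 on Jun 15 in Marquesas.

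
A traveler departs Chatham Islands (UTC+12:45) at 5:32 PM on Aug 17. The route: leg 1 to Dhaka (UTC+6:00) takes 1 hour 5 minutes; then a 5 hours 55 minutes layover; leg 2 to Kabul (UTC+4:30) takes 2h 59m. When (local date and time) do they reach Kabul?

7:16 PM on August 17

Convert departure to UTC: 5:32 PM − 12:45 = 4:47 AM UTC on Aug 17.
Add 1 hour 5 minutes leg 1 → 5:52 AM UTC.
Add 5 hours and 55 minutes layover in Dhaka → 11:47 AM UTC.
Add 2 hours and 59 minutes leg 2 → 2:46 PM UTC.
Kabul is UTC+4:30, so local arrival = 2:46 PM + 4:30 = 7:16 PM on Aug 17.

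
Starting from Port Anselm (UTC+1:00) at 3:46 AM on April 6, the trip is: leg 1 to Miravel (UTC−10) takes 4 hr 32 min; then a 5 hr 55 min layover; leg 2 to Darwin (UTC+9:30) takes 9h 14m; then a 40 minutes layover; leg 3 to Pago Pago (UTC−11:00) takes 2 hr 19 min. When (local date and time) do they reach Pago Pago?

2:26 PM on April 6

Convert departure to UTC: 3:46 AM − 1:00 = 2:46 AM UTC on Apr 6.
Add 4 hours 32 minutes leg 1 → 7:18 AM UTC.
Add 5 hours and 55 minutes layover in Miravel → 1:13 PM UTC.
Add 9 hours and 14 minutes leg 2 → 10:27 PM UTC.
Add 40 minutes layover in Darwin → 11:07 PM UTC.
Add 2 hours 19 minutes leg 3 → 1:26 AM UTC (Apr 7).
Pago Pago is UTC−11:00, so local arrival = 1:26 AM − 11:00 = 2:26 PM on Apr 6.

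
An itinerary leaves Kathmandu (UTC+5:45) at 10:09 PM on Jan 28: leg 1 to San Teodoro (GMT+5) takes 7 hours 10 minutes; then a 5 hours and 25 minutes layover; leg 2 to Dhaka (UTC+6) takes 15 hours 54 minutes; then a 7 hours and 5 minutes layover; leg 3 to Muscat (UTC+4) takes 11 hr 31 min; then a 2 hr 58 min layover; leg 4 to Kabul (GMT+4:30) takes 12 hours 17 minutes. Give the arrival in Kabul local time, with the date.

11:14 AM on Jan 31

Convert departure to UTC: 10:09 PM − 5:45 = 4:24 PM UTC on Jan 28.
Add 7 hours 10 minutes leg 1 → 11:34 PM UTC.
Add 5 hours 25 minutes layover in San Teodoro → 4:59 AM UTC (Jan 29).
Add 15 hours 54 minutes leg 2 → 8:53 PM UTC.
Add 7 hours and 5 minutes layover in Dhaka → 3:58 AM UTC (Jan 30).
Add 11 hours and 31 minutes leg 3 → 3:29 PM UTC.
Add 2 hours and 58 minutes layover in Muscat → 6:27 PM UTC.
Add 12 hours 17 minutes leg 4 → 6:44 AM UTC (Jan 31).
Kabul is UTC+4:30, so local arrival = 6:44 AM + 4:30 = 11:14 AM on Jan 31.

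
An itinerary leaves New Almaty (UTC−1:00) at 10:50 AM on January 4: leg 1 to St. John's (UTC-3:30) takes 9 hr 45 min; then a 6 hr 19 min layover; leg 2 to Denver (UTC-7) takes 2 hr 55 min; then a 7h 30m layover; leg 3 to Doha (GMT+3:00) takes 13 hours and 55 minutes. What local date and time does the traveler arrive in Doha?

7:14 AM on Jan 6

Convert departure to UTC: 10:50 AM + 1:00 = 11:50 AM UTC on Jan 4.
Add 9 hours and 45 minutes leg 1 → 9:35 PM UTC.
Add 6 hours 19 minutes layover in St. John's → 3:54 AM UTC (Jan 5).
Add 2 hours and 55 minutes leg 2 → 6:49 AM UTC.
Add 7 hours and 30 minutes layover in Denver → 2:19 PM UTC.
Add 13 hours and 55 minutes leg 3 → 4:14 AM UTC (Jan 6).
Doha is UTC+3:00, so local arrival = 4:14 AM + 3:00 = 7:14 AM on Jan 6.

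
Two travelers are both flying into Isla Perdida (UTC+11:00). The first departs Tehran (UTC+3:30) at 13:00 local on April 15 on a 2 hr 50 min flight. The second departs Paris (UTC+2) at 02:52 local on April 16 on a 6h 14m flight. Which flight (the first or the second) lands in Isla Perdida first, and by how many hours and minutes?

the first, by 18 hours 46 minutes

Flight 1 in UTC: 13:00 − 3:30 = 09:30 on Apr 15.
+2 hours 50 minutes → arrive 12:20 UTC on Apr 15.
Flight 2 in UTC: 02:52 − 2:00 = 00:52 on Apr 16.
+6 hours and 14 minutes → arrive 07:06 UTC on Apr 16.
Flight 1 lands earlier by 18 hours 46 minutes.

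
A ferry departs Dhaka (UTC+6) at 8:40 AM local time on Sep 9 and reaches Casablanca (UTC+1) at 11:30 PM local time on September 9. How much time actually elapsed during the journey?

19 hours 50 minutes

Departure in UTC: 8:40 AM − 6:00 = 2:40 AM on Sep 9.
Arrival in UTC: 11:30 PM − 1:00 = 10:30 PM on Sep 9.
Elapsed = 10:30 PM − 2:40 AM = 19 hours 50 minutes.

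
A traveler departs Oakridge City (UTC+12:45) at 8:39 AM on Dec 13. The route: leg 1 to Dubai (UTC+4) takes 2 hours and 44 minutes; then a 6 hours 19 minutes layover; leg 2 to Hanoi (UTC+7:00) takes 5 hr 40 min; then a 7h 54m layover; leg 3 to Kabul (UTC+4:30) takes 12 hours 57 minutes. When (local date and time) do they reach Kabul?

11:58 AM on December 14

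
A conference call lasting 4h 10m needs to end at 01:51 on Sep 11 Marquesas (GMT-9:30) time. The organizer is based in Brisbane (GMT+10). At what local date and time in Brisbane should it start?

Target end time in UTC: 01:51 + 9:30 = 11:21 on Sep 11.
Subtract 4 hours 10 minutes → start 07:11 UTC on Sep 11.
Brisbane is UTC+10:00: 07:11 + 10:00 = 17:11 on Sep 11.

17:11 on Sep 11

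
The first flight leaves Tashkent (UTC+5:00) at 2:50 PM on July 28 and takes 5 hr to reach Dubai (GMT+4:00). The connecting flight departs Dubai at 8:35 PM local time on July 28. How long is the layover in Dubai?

Convert departure to UTC: 2:50 PM − 5:00 = 9:50 AM UTC on Jul 28.
Add 5 hours flight time → 2:50 PM UTC.
Dubai is UTC+4:00, so local arrival = 2:50 PM + 4:00 = 6:50 PM on Jul 28.
Layover = 8:35 PM − 6:50 PM = 1 hour 45 minutes.

1 hour 45 minutes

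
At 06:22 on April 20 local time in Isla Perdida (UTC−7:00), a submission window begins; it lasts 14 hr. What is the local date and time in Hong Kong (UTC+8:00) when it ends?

11:22 on April 21

Convert start to UTC: 06:22 + 7:00 = 13:22 UTC on Apr 20.
Add 14 hours duration → 03:22 UTC (Apr 21).
Hong Kong is UTC+8:00, so local end time = 03:22 + 8:00 = 11:22 on Apr 21.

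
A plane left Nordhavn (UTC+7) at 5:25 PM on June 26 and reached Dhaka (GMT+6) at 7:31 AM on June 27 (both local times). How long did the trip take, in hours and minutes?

15 hours 6 minutes

Departure in UTC: 5:25 PM − 7:00 = 10:25 AM on Jun 26.
Arrival in UTC: 7:31 AM − 6:00 = 1:31 AM on Jun 27.
Elapsed = 1:31 AM − 10:25 AM (+1 day) = 15 hours 6 minutes.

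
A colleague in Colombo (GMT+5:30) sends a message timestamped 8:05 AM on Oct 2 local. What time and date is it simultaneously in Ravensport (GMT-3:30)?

11:05 PM on October 1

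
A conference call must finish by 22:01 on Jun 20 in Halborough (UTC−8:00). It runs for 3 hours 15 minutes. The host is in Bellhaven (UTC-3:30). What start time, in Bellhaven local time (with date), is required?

Target end time in UTC: 22:01 + 8:00 = 06:01 on Jun 21.
Subtract 3 hours 15 minutes → start 02:46 UTC on Jun 21.
Bellhaven is UTC−3:30: 02:46 − 3:30 = 23:16 on Jun 20.

23:16 on June 20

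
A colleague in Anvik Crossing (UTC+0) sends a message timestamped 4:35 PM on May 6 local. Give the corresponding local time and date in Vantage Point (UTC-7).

9:35 AM on May 6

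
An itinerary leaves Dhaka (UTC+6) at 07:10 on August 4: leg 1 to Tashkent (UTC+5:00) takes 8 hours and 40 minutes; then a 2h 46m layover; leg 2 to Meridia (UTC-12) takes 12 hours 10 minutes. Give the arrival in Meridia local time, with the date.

Convert departure to UTC: 07:10 − 6:00 = 01:10 UTC on Aug 4.
Add 8 hours and 40 minutes leg 1 → 09:50 UTC.
Add 2 hours 46 minutes layover in Tashkent → 12:36 UTC.
Add 12 hours 10 minutes leg 2 → 00:46 UTC (Aug 5).
Meridia is UTC−12:00, so local arrival = 00:46 − 12:00 = 12:46 on Aug 4.

12:46 on August 4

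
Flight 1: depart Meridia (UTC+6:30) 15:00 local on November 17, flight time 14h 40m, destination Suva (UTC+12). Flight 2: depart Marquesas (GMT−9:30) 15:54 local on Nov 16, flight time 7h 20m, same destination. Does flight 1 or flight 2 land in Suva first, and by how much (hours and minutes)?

Flight 1 in UTC: 15:00 − 6:30 = 08:30 on Nov 17.
+14 hours 40 minutes → arrive 23:10 UTC on Nov 17.
Flight 2 in UTC: 15:54 + 9:30 = 01:24 on Nov 17.
+7 hours and 20 minutes → arrive 08:44 UTC on Nov 17.
Flight 2 lands earlier by 14 hours 26 minutes.

the second, by 14 hours 26 minutes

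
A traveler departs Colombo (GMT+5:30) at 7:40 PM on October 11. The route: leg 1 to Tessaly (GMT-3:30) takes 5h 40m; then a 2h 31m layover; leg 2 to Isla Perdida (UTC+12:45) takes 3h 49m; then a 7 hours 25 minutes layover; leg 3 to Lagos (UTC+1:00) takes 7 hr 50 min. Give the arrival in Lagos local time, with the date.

Convert departure to UTC: 7:40 PM − 5:30 = 2:10 PM UTC on Oct 11.
Add 5 hours 40 minutes leg 1 → 7:50 PM UTC.
Add 2 hours and 31 minutes layover in Tessaly → 10:21 PM UTC.
Add 3 hours 49 minutes leg 2 → 2:10 AM UTC (Oct 12).
Add 7 hours and 25 minutes layover in Isla Perdida → 9:35 AM UTC.
Add 7 hours 50 minutes leg 3 → 5:25 PM UTC.
Lagos is UTC+1:00, so local arrival = 5:25 PM + 1:00 = 6:25 PM on Oct 12.

6:25 PM on October 12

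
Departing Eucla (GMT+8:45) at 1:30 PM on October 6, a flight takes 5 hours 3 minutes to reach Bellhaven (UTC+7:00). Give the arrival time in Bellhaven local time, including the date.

Convert departure to UTC: 1:30 PM − 8:45 = 4:45 AM UTC on Oct 6.
Add 5 hours and 3 minutes travel time → 9:48 AM UTC.
Bellhaven is UTC+7:00, so local arrival = 9:48 AM + 7:00 = 4:48 PM on Oct 6.

4:48 PM on October 6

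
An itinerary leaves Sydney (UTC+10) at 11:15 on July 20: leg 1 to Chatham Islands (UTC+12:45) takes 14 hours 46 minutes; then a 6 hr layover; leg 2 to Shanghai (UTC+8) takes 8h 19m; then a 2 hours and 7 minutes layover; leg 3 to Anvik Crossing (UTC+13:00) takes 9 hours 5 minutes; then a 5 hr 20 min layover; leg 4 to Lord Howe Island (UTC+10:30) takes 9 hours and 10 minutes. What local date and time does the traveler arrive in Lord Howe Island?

18:32 on Jul 22

Convert departure to UTC: 11:15 − 10:00 = 01:15 UTC on Jul 20.
Add 14 hours 46 minutes leg 1 → 16:01 UTC.
Add 6 hours layover in Chatham Islands → 22:01 UTC.
Add 8 hours 19 minutes leg 2 → 06:20 UTC (Jul 21).
Add 2 hours and 7 minutes layover in Shanghai → 08:27 UTC.
Add 9 hours and 5 minutes leg 3 → 17:32 UTC.
Add 5 hours 20 minutes layover in Anvik Crossing → 22:52 UTC.
Add 9 hours and 10 minutes leg 4 → 08:02 UTC (Jul 22).
Lord Howe Island is UTC+10:30, so local arrival = 08:02 + 10:30 = 18:32 on Jul 22.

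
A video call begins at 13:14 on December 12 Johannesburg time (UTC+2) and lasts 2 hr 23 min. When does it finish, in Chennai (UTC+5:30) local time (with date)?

19:07 on December 12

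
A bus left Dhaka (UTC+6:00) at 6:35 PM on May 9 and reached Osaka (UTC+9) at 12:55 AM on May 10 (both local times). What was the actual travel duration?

Departure in UTC: 6:35 PM − 6:00 = 12:35 PM on May 9.
Arrival in UTC: 12:55 AM − 9:00 = 3:55 PM on May 9.
Elapsed = 3:55 PM − 12:35 PM = 3 hours 20 minutes.

3 hours 20 minutes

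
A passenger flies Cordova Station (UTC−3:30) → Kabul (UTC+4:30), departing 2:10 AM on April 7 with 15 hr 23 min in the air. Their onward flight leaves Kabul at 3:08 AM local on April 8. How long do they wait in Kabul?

1 hour 35 minutes

Convert departure to UTC: 2:10 AM + 3:30 = 5:40 AM UTC on Apr 7.
Add 15 hours and 23 minutes flight time → 9:03 PM UTC.
Kabul is UTC+4:30, so local arrival = 9:03 PM + 4:30 = 1:33 AM on Apr 8.
Layover = 3:08 AM − 1:33 AM = 1 hour 35 minutes.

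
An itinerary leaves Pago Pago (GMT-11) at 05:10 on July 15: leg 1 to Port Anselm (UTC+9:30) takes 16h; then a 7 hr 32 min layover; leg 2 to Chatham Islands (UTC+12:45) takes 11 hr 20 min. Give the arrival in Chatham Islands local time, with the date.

15:47 on Jul 17

Convert departure to UTC: 05:10 + 11:00 = 16:10 UTC on Jul 15.
Add 16 hours leg 1 → 08:10 UTC (Jul 16).
Add 7 hours 32 minutes layover in Port Anselm → 15:42 UTC.
Add 11 hours and 20 minutes leg 2 → 03:02 UTC (Jul 17).
Chatham Islands is UTC+12:45, so local arrival = 03:02 + 12:45 = 15:47 on Jul 17.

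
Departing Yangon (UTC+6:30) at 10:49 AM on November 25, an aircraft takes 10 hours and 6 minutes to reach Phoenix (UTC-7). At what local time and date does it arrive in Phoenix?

7:25 AM on November 25

Convert departure to UTC: 10:49 AM − 6:30 = 4:19 AM UTC on Nov 25.
Add 10 hours and 6 minutes travel time → 2:25 PM UTC.
Phoenix is UTC−7:00, so local arrival = 2:25 PM − 7:00 = 7:25 AM on Nov 25.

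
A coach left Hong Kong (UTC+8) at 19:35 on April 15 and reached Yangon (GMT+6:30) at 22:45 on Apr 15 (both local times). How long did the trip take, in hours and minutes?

4 hours 40 minutes

Departure in UTC: 19:35 − 8:00 = 11:35 on Apr 15.
Arrival in UTC: 22:45 − 6:30 = 16:15 on Apr 15.
Elapsed = 16:15 − 11:35 = 4 hours 40 minutes.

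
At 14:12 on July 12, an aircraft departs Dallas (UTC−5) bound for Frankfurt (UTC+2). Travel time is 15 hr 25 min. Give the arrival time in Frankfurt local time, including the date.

12:37 on Jul 13

Convert departure to UTC: 14:12 + 5:00 = 19:12 UTC on Jul 12.
Add 15 hours 25 minutes travel time → 10:37 UTC (Jul 13).
Frankfurt is UTC+2:00, so local arrival = 10:37 + 2:00 = 12:37 on Jul 13.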